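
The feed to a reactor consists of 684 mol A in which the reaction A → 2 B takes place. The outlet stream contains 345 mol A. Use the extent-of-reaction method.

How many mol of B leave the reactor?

For A: n = n₀ − 1ξ → 345 = 684 − 1ξ, giving ξ = 339 mol.
Outlet amounts (n = n₀ + ν ξ):
  A: 684 − 1(339) = 345
  B: 0 + 2(339) = 678

678 mol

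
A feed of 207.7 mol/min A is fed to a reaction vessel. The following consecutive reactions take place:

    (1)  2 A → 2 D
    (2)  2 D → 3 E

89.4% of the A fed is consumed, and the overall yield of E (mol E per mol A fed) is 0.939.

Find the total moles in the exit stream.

273 mol/min

Conversion of A: A consumed = 2ξ₁ = 0.894 × 207.7 → ξ₁ = 92.84 mol/min.
Yield of E: 3ξ₂ / 207.7 = 0.939 → ξ₂ = 65.01 mol/min.
Outlet amounts (n = n₀ + Σ ν·ξ):
  A: 207.7 − 2(92.84) = 22.02
  D: 0 + 2(92.84) − 2(65.01) = 55.66
  E: 0 + 3(65.01) = 195
Total out = 22.02 + 55.66 + 195 = 272.7 mol/min.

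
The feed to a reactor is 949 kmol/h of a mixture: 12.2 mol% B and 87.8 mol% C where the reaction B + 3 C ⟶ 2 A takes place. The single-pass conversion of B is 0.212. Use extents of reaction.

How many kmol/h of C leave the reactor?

760 kmol/h

B reacted = 0.212 × 115.8 = 24.54 kmol/h; ν_B = −1, so ξ = 24.54/1 = 24.54 kmol/h.
Outlet amounts (n = n₀ + ν ξ):
  B: 115.8 − 1(24.54) = 91.23
  C: 833.2 − 3(24.54) = 759.6
  A: 0 + 2(24.54) = 49.09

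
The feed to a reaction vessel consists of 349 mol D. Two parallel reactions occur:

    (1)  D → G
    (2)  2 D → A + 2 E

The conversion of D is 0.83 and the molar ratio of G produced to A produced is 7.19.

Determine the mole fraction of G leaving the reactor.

Conversion of D: D consumed = 0.83 × 349 = 289.7 mol = 1ξ₁ + 2ξ₂.
Selectivity: 1ξ₁ / (1ξ₂) = 7.19 → ξ₁ = 7.19 ξ₂.
Substitute: (1·7.19 + 2) ξ₂ = 289.7 → ξ₂ = 31.52 mol, ξ₁ = 226.6 mol.
Outlet amounts (n = n₀ + Σ ν·ξ):
  D: 349 − 1(226.6) − 2(31.52) = 59.33
  G: 0 + 1(226.6) = 226.6
  A: 0 + 1(31.52) = 31.52
  E: 0 + 2(31.52) = 63.04
Total out = 380.5 mol; y_G = 226.6 / 380.5 = 0.5956.

0.596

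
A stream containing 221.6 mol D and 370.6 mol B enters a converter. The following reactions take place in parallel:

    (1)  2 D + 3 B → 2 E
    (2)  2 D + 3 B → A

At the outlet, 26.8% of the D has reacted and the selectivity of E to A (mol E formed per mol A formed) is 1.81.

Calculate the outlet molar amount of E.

Conversion of D: D consumed = 0.268 × 221.6 = 59.39 mol = 2ξ₁ + 2ξ₂.
Selectivity: 2ξ₁ / (1ξ₂) = 1.81 → ξ₁ = 0.905 ξ₂.
Substitute: (2·0.905 + 2) ξ₂ = 59.39 → ξ₂ = 15.59 mol, ξ₁ = 14.11 mol.
Outlet amounts (n = n₀ + Σ ν·ξ):
  D: 221.6 − 2(14.11) − 2(15.59) = 162.2
  B: 370.6 − 3(14.11) − 3(15.59) = 281.5
  E: 0 + 2(14.11) = 28.21
  A: 0 + 1(15.59) = 15.59

28.2 mol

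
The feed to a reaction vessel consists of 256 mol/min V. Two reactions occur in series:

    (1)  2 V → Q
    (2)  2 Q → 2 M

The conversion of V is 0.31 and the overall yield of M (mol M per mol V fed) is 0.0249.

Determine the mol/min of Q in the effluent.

33.3 mol/min

Conversion of V: V consumed = 2ξ₁ = 0.31 × 256 → ξ₁ = 39.68 mol/min.
Yield of M: 2ξ₂ / 256 = 0.0249 → ξ₂ = 3.187 mol/min.
Outlet amounts (n = n₀ + Σ ν·ξ):
  V: 256 − 2(39.68) = 176.6
  Q: 0 + 1(39.68) − 2(3.187) = 33.31
  M: 0 + 2(3.187) = 6.374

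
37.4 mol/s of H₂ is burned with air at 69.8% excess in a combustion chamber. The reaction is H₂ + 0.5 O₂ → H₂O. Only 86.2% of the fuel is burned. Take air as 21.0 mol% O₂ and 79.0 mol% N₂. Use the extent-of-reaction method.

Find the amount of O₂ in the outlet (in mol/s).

15.6 mol/s

Stoichiometric O₂ = 0.5 × 37.4 = 18.7 mol/s; O₂ fed = 18.7 × 1.698 = 31.75 mol/s.
N₂ fed = 31.75 × 79/21 = 119.5 mol/s.
Fuel reacted = 0.862 × 37.4 → ξ = 32.24 mol/s.
Outlet (n = n₀ + ν ξ):
  H₂: 37.4 − 1(32.24) = 5.161
  O₂: 31.75 − 0.5(32.24) = 15.63
  N₂: 119.5 (inert)
  H₂O: 0 + 1(32.24) = 32.24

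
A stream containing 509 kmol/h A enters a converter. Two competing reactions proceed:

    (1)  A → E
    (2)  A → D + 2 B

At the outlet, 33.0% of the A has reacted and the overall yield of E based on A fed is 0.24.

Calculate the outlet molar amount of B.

91.6 kmol/h

Yield of E: 1ξ₁ / 509 = 0.24 → ξ₁ = 122.2 kmol/h.
Conversion of A: 1ξ₁ + 1ξ₂ = 0.33 × 509 = 168 → ξ₂ = 45.81 kmol/h.
Outlet amounts (n = n₀ + Σ ν·ξ):
  A: 509 − 1(122.2) − 1(45.81) = 341
  E: 0 + 1(122.2) = 122.2
  D: 0 + 1(45.81) = 45.81
  B: 0 + 2(45.81) = 91.62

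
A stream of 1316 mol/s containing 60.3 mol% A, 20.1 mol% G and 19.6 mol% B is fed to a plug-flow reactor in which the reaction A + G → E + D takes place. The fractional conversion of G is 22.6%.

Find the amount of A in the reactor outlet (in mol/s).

734 mol/s

G reacted = 0.226 × 264.5 = 59.78 mol/s; ν_G = −1, so ξ = 59.78/1 = 59.78 mol/s.
Outlet amounts (n = n₀ + ν ξ):
  A: 793.5 − 1(59.78) = 733.8
  G: 264.5 − 1(59.78) = 204.7
  E: 0 + 1(59.78) = 59.78
  D: 0 + 1(59.78) = 59.78
  B: 257.9 (inert)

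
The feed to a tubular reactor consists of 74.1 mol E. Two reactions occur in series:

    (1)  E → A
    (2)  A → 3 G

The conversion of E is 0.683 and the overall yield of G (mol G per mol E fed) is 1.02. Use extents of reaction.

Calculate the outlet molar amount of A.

Conversion of E: E consumed = 1ξ₁ = 0.683 × 74.1 → ξ₁ = 50.61 mol.
Yield of G: 3ξ₂ / 74.1 = 1.02 → ξ₂ = 25.19 mol.
Outlet amounts (n = n₀ + Σ ν·ξ):
  E: 74.1 − 1(50.61) = 23.49
  A: 0 + 1(50.61) − 1(25.19) = 25.42
  G: 0 + 3(25.19) = 75.58

25.4 mol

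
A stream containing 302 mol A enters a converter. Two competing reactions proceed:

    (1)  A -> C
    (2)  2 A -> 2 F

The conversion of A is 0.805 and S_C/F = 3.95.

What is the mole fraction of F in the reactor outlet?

Conversion of A: A consumed = 0.805 × 302 = 243.1 mol = 1ξ₁ + 2ξ₂.
Selectivity: 1ξ₁ / (2ξ₂) = 3.95 → ξ₁ = 7.9 ξ₂.
Substitute: (1·7.9 + 2) ξ₂ = 243.1 → ξ₂ = 24.56 mol, ξ₁ = 194 mol.
Outlet amounts (n = n₀ + Σ ν·ξ):
  A: 302 − 1(194) − 2(24.56) = 58.89
  C: 0 + 1(194) = 194
  F: 0 + 2(24.56) = 49.11
Total out = 302 mol; y_F = 49.11 / 302 = 0.1626.

0.163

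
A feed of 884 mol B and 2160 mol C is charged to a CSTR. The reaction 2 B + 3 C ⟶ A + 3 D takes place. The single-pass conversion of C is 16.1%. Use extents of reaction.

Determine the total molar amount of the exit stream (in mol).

C reacted = 0.161 × 2160 = 347.8 mol; ν_C = −3, so ξ = 347.8/3 = 115.9 mol.
Outlet amounts (n = n₀ + ν ξ):
  B: 884 − 2(115.9) = 652.2
  C: 2160 − 3(115.9) = 1812
  A: 0 + 1(115.9) = 115.9
  D: 0 + 3(115.9) = 347.8
Total out = 652.2 + 1812 + 115.9 + 347.8 = 2928 mol.

2930 mol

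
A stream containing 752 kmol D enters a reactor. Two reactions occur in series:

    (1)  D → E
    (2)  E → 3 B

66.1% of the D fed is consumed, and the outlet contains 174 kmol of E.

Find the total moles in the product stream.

Conversion of D: D consumed = 1ξ₁ = 0.661 × 752 → ξ₁ = 497.1 kmol.
E balance: n_E = 0 + 1ξ₁ − 1ξ₂ = 174 → ξ₂ = (1·497.1 − 174)/1 = 323.1 kmol.
Outlet amounts (n = n₀ + Σ ν·ξ):
  D: 752 − 1(497.1) = 254.9
  E: 0 + 1(497.1) − 1(323.1) = 174
  B: 0 + 3(323.1) = 969.2
Total out = 254.9 + 174 + 969.2 = 1398 kmol.

1400 kmol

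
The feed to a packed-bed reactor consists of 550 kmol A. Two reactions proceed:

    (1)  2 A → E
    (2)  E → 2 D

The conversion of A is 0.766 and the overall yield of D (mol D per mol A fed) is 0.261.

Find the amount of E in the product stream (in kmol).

139 kmol

Conversion of A: A consumed = 2ξ₁ = 0.766 × 550 → ξ₁ = 210.7 kmol.
Yield of D: 2ξ₂ / 550 = 0.261 → ξ₂ = 71.78 kmol.
Outlet amounts (n = n₀ + Σ ν·ξ):
  A: 550 − 2(210.7) = 128.7
  E: 0 + 1(210.7) − 1(71.78) = 138.9
  D: 0 + 2(71.78) = 143.6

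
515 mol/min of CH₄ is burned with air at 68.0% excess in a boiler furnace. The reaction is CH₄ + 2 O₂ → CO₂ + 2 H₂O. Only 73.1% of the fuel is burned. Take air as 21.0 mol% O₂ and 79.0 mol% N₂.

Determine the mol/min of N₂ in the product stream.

6510 mol/min

Stoichiometric O₂ = 2 × 515 = 1030 mol/min; O₂ fed = 1030 × 1.680 = 1730 mol/min.
N₂ fed = 1730 × 79/21 = 6510 mol/min.
Fuel reacted = 0.731 × 515 → ξ = 376.5 mol/min.
Outlet (n = n₀ + ν ξ):
  CH₄: 515 − 1(376.5) = 138.5
  O₂: 1730 − 2(376.5) = 977.5
  N₂: 6510 (inert)
  CO₂: 0 + 1(376.5) = 376.5
  H₂O: 0 + 2(376.5) = 752.9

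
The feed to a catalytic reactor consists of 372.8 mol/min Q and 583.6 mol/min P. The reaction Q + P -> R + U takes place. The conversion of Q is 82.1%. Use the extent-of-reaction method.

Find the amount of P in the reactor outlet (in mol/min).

Q reacted = 0.821 × 372.8 = 306.1 mol/min; ν_Q = −1, so ξ = 306.1/1 = 306.1 mol/min.
Outlet amounts (n = n₀ + ν ξ):
  Q: 372.8 − 1(306.1) = 66.73
  P: 583.6 − 1(306.1) = 277.5
  R: 0 + 1(306.1) = 306.1
  U: 0 + 1(306.1) = 306.1

278 mol/min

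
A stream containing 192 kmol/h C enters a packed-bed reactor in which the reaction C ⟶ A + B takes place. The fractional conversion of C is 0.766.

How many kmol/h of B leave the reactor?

C reacted = 0.766 × 192 = 147.1 kmol/h; ν_C = −1, so ξ = 147.1/1 = 147.1 kmol/h.
Outlet amounts (n = n₀ + ν ξ):
  C: 192 − 1(147.1) = 44.93
  A: 0 + 1(147.1) = 147.1
  B: 0 + 1(147.1) = 147.1

147 kmol/h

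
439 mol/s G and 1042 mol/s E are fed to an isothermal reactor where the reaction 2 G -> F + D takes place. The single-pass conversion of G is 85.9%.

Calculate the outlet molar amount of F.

189 mol/s

G reacted = 0.859 × 439 = 377.1 mol/s; ν_G = −2, so ξ = 377.1/2 = 188.6 mol/s.
Outlet amounts (n = n₀ + ν ξ):
  G: 439 − 2(188.6) = 61.9
  F: 0 + 1(188.6) = 188.6
  D: 0 + 1(188.6) = 188.6
  E: 1042 (inert)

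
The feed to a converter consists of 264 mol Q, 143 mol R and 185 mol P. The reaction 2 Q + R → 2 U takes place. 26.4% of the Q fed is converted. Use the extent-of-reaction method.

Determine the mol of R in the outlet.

108 mol

Q reacted = 0.264 × 264 = 69.7 mol; ν_Q = −2, so ξ = 69.7/2 = 34.85 mol.
Outlet amounts (n = n₀ + ν ξ):
  Q: 264 − 2(34.85) = 194.3
  R: 143 − 1(34.85) = 108.2
  U: 0 + 2(34.85) = 69.7
  P: 185 (inert)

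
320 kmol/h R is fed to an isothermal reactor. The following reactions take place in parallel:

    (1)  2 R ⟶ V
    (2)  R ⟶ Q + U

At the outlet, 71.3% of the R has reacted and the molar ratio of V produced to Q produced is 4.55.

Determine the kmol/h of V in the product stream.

103 kmol/h

Conversion of R: R consumed = 0.713 × 320 = 228.2 kmol/h = 2ξ₁ + 1ξ₂.
Selectivity: 1ξ₁ / (1ξ₂) = 4.55 → ξ₁ = 4.55 ξ₂.
Substitute: (2·4.55 + 1) ξ₂ = 228.2 → ξ₂ = 22.59 kmol/h, ξ₁ = 102.8 kmol/h.
Outlet amounts (n = n₀ + Σ ν·ξ):
  R: 320 − 2(102.8) − 1(22.59) = 91.84
  V: 0 + 1(102.8) = 102.8
  Q: 0 + 1(22.59) = 22.59
  U: 0 + 1(22.59) = 22.59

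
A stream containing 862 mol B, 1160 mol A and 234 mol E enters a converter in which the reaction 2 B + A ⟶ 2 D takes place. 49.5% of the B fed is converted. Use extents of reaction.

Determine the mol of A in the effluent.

947 mol

B reacted = 0.495 × 862 = 426.7 mol; ν_B = −2, so ξ = 426.7/2 = 213.3 mol.
Outlet amounts (n = n₀ + ν ξ):
  B: 862 − 2(213.3) = 435.3
  A: 1160 − 1(213.3) = 946.7
  D: 0 + 2(213.3) = 426.7
  E: 234 (inert)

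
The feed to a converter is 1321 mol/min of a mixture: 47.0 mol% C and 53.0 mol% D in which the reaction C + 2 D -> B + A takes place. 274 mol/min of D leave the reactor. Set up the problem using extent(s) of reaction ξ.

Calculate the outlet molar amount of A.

For D: n = n₀ − 2ξ → 274 = 700.1 − 2ξ, giving ξ = 213.1 mol/min.
Outlet amounts (n = n₀ + ν ξ):
  C: 620.9 − 1(213.1) = 407.8
  D: 700.1 − 2(213.1) = 274
  B: 0 + 1(213.1) = 213.1
  A: 0 + 1(213.1) = 213.1

213 mol/min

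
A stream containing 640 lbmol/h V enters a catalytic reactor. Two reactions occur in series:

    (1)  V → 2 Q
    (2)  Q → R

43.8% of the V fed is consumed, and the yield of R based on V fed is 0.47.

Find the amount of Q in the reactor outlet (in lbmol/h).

260 lbmol/h

Conversion of V: V consumed = 1ξ₁ = 0.438 × 640 → ξ₁ = 280.3 lbmol/h.
Yield of R: 1ξ₂ / 640 = 0.47 → ξ₂ = 300.8 lbmol/h.
Outlet amounts (n = n₀ + Σ ν·ξ):
  V: 640 − 1(280.3) = 359.7
  Q: 0 + 2(280.3) − 1(300.8) = 259.8
  R: 0 + 1(300.8) = 300.8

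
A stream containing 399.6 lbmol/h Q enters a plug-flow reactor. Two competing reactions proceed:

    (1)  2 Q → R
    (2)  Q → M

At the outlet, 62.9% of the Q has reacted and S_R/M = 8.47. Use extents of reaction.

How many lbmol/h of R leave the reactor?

Conversion of Q: Q consumed = 0.629 × 399.6 = 251.3 lbmol/h = 2ξ₁ + 1ξ₂.
Selectivity: 1ξ₁ / (1ξ₂) = 8.47 → ξ₁ = 8.47 ξ₂.
Substitute: (2·8.47 + 1) ξ₂ = 251.3 → ξ₂ = 14.01 lbmol/h, ξ₁ = 118.7 lbmol/h.
Outlet amounts (n = n₀ + Σ ν·ξ):
  Q: 399.6 − 2(118.7) − 1(14.01) = 148.3
  R: 0 + 1(118.7) = 118.7
  M: 0 + 1(14.01) = 14.01

119 lbmol/h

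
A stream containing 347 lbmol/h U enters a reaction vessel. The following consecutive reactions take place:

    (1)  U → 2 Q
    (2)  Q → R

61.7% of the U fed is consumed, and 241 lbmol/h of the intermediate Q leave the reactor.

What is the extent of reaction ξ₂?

ξ₂ = 187 lbmol/h

Conversion of U: U consumed = 1ξ₁ = 0.617 × 347 → ξ₁ = 214.1 lbmol/h.
Q balance: n_Q = 0 + 2ξ₁ − 1ξ₂ = 241 → ξ₂ = (2·214.1 − 241)/1 = 187.2 lbmol/h.
Outlet amounts (n = n₀ + Σ ν·ξ):
  U: 347 − 1(214.1) = 132.9
  Q: 0 + 2(214.1) − 1(187.2) = 241
  R: 0 + 1(187.2) = 187.2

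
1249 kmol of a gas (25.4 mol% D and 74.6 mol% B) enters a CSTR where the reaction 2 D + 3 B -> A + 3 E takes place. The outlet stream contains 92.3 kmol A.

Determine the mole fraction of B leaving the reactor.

0.566

For A: n = n₀ + 1ξ → 92.3 = 0 + 1ξ, giving ξ = 92.3 kmol.
Outlet amounts (n = n₀ + ν ξ):
  D: 317.2 − 2(92.3) = 132.6
  B: 931.8 − 3(92.3) = 654.9
  A: 0 + 1(92.3) = 92.3
  E: 0 + 3(92.3) = 276.9
Total out = 1157 kmol; y_B = 654.9 / 1157 = 0.5661.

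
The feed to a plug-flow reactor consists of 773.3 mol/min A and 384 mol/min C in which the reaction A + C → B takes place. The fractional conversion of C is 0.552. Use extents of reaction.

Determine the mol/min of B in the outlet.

212 mol/min

C reacted = 0.552 × 384 = 212 mol/min; ν_C = −1, so ξ = 212/1 = 212 mol/min.
Outlet amounts (n = n₀ + ν ξ):
  A: 773.3 − 1(212) = 561.3
  C: 384 − 1(212) = 172
  B: 0 + 1(212) = 212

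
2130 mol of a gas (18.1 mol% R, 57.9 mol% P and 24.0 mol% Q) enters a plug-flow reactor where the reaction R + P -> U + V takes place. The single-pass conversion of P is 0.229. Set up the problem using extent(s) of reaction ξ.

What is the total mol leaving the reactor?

P reacted = 0.229 × 1233 = 282.4 mol; ν_P = −1, so ξ = 282.4/1 = 282.4 mol.
Outlet amounts (n = n₀ + ν ξ):
  R: 385.5 − 1(282.4) = 103.1
  P: 1233 − 1(282.4) = 950.9
  U: 0 + 1(282.4) = 282.4
  V: 0 + 1(282.4) = 282.4
  Q: 511.2 (inert)
Total out = 103.1 + 950.9 + 282.4 + 282.4 + 511.2 = 2130 mol.

2130 mol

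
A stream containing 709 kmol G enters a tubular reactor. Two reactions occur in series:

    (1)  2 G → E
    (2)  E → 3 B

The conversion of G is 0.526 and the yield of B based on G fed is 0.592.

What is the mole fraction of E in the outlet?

0.058

Conversion of G: G consumed = 2ξ₁ = 0.526 × 709 → ξ₁ = 186.5 kmol.
Yield of B: 3ξ₂ / 709 = 0.592 → ξ₂ = 139.9 kmol.
Outlet amounts (n = n₀ + Σ ν·ξ):
  G: 709 − 2(186.5) = 336.1
  E: 0 + 1(186.5) − 1(139.9) = 46.56
  B: 0 + 3(139.9) = 419.7
Total out = 802.4 kmol; y_E = 46.56 / 802.4 = 0.05803.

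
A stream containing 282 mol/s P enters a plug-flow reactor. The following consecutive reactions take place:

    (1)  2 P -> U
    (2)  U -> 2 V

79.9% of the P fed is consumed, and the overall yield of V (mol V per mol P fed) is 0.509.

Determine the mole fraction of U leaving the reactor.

0.17

Conversion of P: P consumed = 2ξ₁ = 0.799 × 282 → ξ₁ = 112.7 mol/s.
Yield of V: 2ξ₂ / 282 = 0.509 → ξ₂ = 71.77 mol/s.
Outlet amounts (n = n₀ + Σ ν·ξ):
  P: 282 − 2(112.7) = 56.68
  U: 0 + 1(112.7) − 1(71.77) = 40.89
  V: 0 + 2(71.77) = 143.5
Total out = 241.1 mol/s; y_U = 40.89 / 241.1 = 0.1696.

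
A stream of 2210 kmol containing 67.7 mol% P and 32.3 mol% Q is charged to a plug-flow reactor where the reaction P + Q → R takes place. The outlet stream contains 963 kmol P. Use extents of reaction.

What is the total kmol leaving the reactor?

For P: n = n₀ − 1ξ → 963 = 1496 − 1ξ, giving ξ = 533.2 kmol.
Outlet amounts (n = n₀ + ν ξ):
  P: 1496 − 1(533.2) = 963
  Q: 713.8 − 1(533.2) = 180.7
  R: 0 + 1(533.2) = 533.2
Total out = 963 + 180.7 + 533.2 = 1677 kmol.

1680 kmol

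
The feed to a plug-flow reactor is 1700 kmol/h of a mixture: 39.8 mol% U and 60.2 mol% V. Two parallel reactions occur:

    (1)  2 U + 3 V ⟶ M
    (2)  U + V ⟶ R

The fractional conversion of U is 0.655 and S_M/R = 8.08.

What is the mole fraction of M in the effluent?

0.249

Conversion of U: U consumed = 0.655 × 676.6 = 443.2 kmol/h = 2ξ₁ + 1ξ₂.
Selectivity: 1ξ₁ / (1ξ₂) = 8.08 → ξ₁ = 8.08 ξ₂.
Substitute: (2·8.08 + 1) ξ₂ = 443.2 → ξ₂ = 25.83 kmol/h, ξ₁ = 208.7 kmol/h.
Outlet amounts (n = n₀ + Σ ν·ξ):
  U: 676.6 − 2(208.7) − 1(25.83) = 233.4
  V: 1023 − 3(208.7) − 1(25.83) = 371.6
  M: 0 + 1(208.7) = 208.7
  R: 0 + 1(25.83) = 25.83
Total out = 839.5 kmol/h; y_M = 208.7 / 839.5 = 0.2486.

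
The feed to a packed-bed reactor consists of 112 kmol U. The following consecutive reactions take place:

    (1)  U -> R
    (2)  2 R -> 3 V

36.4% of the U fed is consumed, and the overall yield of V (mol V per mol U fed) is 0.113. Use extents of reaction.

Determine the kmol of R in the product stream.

Conversion of U: U consumed = 1ξ₁ = 0.364 × 112 → ξ₁ = 40.77 kmol.
Yield of V: 3ξ₂ / 112 = 0.113 → ξ₂ = 4.219 kmol.
Outlet amounts (n = n₀ + Σ ν·ξ):
  U: 112 − 1(40.77) = 71.23
  R: 0 + 1(40.77) − 2(4.219) = 32.33
  V: 0 + 3(4.219) = 12.66

32.3 kmol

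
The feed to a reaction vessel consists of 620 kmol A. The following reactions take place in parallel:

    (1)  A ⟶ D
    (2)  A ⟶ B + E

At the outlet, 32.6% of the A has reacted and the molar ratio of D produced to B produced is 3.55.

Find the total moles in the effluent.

Conversion of A: A consumed = 0.326 × 620 = 202.1 kmol = 1ξ₁ + 1ξ₂.
Selectivity: 1ξ₁ / (1ξ₂) = 3.55 → ξ₁ = 3.55 ξ₂.
Substitute: (1·3.55 + 1) ξ₂ = 202.1 → ξ₂ = 44.42 kmol, ξ₁ = 157.7 kmol.
Outlet amounts (n = n₀ + Σ ν·ξ):
  A: 620 − 1(157.7) − 1(44.42) = 417.9
  D: 0 + 1(157.7) = 157.7
  B: 0 + 1(44.42) = 44.42
  E: 0 + 1(44.42) = 44.42
Total out = 417.9 + 157.7 + 44.42 + 44.42 = 664.4 kmol.

664 kmol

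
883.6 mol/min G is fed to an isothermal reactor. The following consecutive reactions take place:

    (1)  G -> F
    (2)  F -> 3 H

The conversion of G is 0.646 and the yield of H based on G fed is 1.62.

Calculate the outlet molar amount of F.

93.7 mol/min

Conversion of G: G consumed = 1ξ₁ = 0.646 × 883.6 → ξ₁ = 570.8 mol/min.
Yield of H: 3ξ₂ / 883.6 = 1.62 → ξ₂ = 477.1 mol/min.
Outlet amounts (n = n₀ + Σ ν·ξ):
  G: 883.6 − 1(570.8) = 312.8
  F: 0 + 1(570.8) − 1(477.1) = 93.66
  H: 0 + 3(477.1) = 1431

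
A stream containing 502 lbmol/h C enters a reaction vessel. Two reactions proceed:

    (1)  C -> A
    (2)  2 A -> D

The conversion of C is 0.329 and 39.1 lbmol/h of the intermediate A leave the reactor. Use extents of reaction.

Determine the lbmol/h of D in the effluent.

Conversion of C: C consumed = 1ξ₁ = 0.329 × 502 → ξ₁ = 165.2 lbmol/h.
A balance: n_A = 0 + 1ξ₁ − 2ξ₂ = 39.1 → ξ₂ = (1·165.2 − 39.1)/2 = 63.03 lbmol/h.
Outlet amounts (n = n₀ + Σ ν·ξ):
  C: 502 − 1(165.2) = 336.8
  A: 0 + 1(165.2) − 2(63.03) = 39.1
  D: 0 + 1(63.03) = 63.03

63 lbmol/h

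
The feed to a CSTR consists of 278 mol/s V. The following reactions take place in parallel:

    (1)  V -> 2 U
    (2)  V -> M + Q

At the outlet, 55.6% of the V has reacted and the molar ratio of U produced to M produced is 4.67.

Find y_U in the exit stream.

0.5

Conversion of V: V consumed = 0.556 × 278 = 154.6 mol/s = 1ξ₁ + 1ξ₂.
Selectivity: 2ξ₁ / (1ξ₂) = 4.67 → ξ₁ = 2.335 ξ₂.
Substitute: (1·2.335 + 1) ξ₂ = 154.6 → ξ₂ = 46.35 mol/s, ξ₁ = 108.2 mol/s.
Outlet amounts (n = n₀ + Σ ν·ξ):
  V: 278 − 1(108.2) − 1(46.35) = 123.4
  U: 0 + 2(108.2) = 216.4
  M: 0 + 1(46.35) = 46.35
  Q: 0 + 1(46.35) = 46.35
Total out = 432.6 mol/s; y_U = 216.4 / 432.6 = 0.5004.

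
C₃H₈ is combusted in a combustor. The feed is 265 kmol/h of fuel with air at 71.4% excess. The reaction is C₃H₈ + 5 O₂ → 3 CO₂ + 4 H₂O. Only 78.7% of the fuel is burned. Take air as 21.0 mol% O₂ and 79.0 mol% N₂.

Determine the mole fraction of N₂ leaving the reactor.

0.757

Stoichiometric O₂ = 5 × 265 = 1325 kmol/h; O₂ fed = 1325 × 1.714 = 2271 kmol/h.
N₂ fed = 2271 × 79/21 = 8543 kmol/h.
Fuel reacted = 0.787 × 265 → ξ = 208.6 kmol/h.
Outlet (n = n₀ + ν ξ):
  C₃H₈: 265 − 1(208.6) = 56.44
  O₂: 2271 − 5(208.6) = 1228
  N₂: 8543 (inert)
  CO₂: 0 + 3(208.6) = 625.7
  H₂O: 0 + 4(208.6) = 834.2
Total out = 11290 kmol/h; y_N₂ = 8543 / 11290 = 0.7569.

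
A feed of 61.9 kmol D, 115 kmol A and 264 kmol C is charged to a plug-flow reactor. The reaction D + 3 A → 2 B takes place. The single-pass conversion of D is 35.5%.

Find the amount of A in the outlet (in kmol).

D reacted = 0.355 × 61.9 = 21.97 kmol; ν_D = −1, so ξ = 21.97/1 = 21.97 kmol.
Outlet amounts (n = n₀ + ν ξ):
  D: 61.9 − 1(21.97) = 39.93
  A: 115 − 3(21.97) = 49.08
  B: 0 + 2(21.97) = 43.95
  C: 264 (inert)

49.1 kmol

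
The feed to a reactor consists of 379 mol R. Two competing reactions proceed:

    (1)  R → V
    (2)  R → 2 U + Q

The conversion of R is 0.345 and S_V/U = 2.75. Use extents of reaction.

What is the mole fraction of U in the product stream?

0.096

Conversion of R: R consumed = 0.345 × 379 = 130.8 mol = 1ξ₁ + 1ξ₂.
Selectivity: 1ξ₁ / (2ξ₂) = 2.75 → ξ₁ = 5.5 ξ₂.
Substitute: (1·5.5 + 1) ξ₂ = 130.8 → ξ₂ = 20.12 mol, ξ₁ = 110.6 mol.
Outlet amounts (n = n₀ + Σ ν·ξ):
  R: 379 − 1(110.6) − 1(20.12) = 248.2
  V: 0 + 1(110.6) = 110.6
  U: 0 + 2(20.12) = 40.23
  Q: 0 + 1(20.12) = 20.12
Total out = 419.2 mol; y_U = 40.23 / 419.2 = 0.09597.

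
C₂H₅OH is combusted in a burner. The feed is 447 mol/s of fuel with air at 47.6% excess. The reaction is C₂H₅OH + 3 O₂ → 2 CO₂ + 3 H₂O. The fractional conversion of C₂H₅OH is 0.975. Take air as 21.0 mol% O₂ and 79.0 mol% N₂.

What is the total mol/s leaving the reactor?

Stoichiometric O₂ = 3 × 447 = 1341 mol/s; O₂ fed = 1341 × 1.476 = 1979 mol/s.
N₂ fed = 1979 × 79/21 = 7446 mol/s.
Fuel reacted = 0.975 × 447 → ξ = 435.8 mol/s.
Outlet (n = n₀ + ν ξ):
  C₂H₅OH: 447 − 1(435.8) = 11.18
  O₂: 1979 − 3(435.8) = 671.8
  N₂: 7446 (inert)
  CO₂: 0 + 2(435.8) = 871.6
  H₂O: 0 + 3(435.8) = 1307
Total out = 11.18 + 671.8 + 7446 + 871.6 + 1307 = 10310 mol/s.

10300 mol/s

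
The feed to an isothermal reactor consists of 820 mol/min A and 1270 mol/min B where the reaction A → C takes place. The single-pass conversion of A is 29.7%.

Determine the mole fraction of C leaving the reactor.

A reacted = 0.297 × 820 = 243.5 mol/min; ν_A = −1, so ξ = 243.5/1 = 243.5 mol/min.
Outlet amounts (n = n₀ + ν ξ):
  A: 820 − 1(243.5) = 576.5
  C: 0 + 1(243.5) = 243.5
  B: 1270 (inert)
Total out = 2090 mol/min; y_C = 243.5 / 2090 = 0.1165.

0.117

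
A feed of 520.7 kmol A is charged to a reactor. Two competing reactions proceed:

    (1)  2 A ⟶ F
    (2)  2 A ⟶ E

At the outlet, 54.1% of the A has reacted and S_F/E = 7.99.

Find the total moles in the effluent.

380 kmol

Conversion of A: A consumed = 0.541 × 520.7 = 281.7 kmol = 2ξ₁ + 2ξ₂.
Selectivity: 1ξ₁ / (1ξ₂) = 7.99 → ξ₁ = 7.99 ξ₂.
Substitute: (2·7.99 + 2) ξ₂ = 281.7 → ξ₂ = 15.67 kmol, ξ₁ = 125.2 kmol.
Outlet amounts (n = n₀ + Σ ν·ξ):
  A: 520.7 − 2(125.2) − 2(15.67) = 239
  F: 0 + 1(125.2) = 125.2
  E: 0 + 1(15.67) = 15.67
Total out = 239 + 125.2 + 15.67 = 379.9 kmol.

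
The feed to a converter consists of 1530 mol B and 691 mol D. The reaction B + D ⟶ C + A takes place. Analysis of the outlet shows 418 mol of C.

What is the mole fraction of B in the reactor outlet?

0.501

For C: n = n₀ + 1ξ → 418 = 0 + 1ξ, giving ξ = 418 mol.
Outlet amounts (n = n₀ + ν ξ):
  B: 1530 − 1(418) = 1112
  D: 691 − 1(418) = 273
  C: 0 + 1(418) = 418
  A: 0 + 1(418) = 418
Total out = 2221 mol; y_B = 1112 / 2221 = 0.5007.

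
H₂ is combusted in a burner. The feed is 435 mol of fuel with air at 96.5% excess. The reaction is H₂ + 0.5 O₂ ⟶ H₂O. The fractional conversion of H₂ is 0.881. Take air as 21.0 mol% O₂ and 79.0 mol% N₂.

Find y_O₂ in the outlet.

Stoichiometric O₂ = 0.5 × 435 = 217.5 mol; O₂ fed = 217.5 × 1.965 = 427.4 mol.
N₂ fed = 427.4 × 79/21 = 1608 mol.
Fuel reacted = 0.881 × 435 → ξ = 383.2 mol.
Outlet (n = n₀ + ν ξ):
  H₂: 435 − 1(383.2) = 51.76
  O₂: 427.4 − 0.5(383.2) = 235.8
  N₂: 1608 (inert)
  H₂O: 0 + 1(383.2) = 383.2
Total out = 2279 mol; y_O₂ = 235.8 / 2279 = 0.1035.

0.103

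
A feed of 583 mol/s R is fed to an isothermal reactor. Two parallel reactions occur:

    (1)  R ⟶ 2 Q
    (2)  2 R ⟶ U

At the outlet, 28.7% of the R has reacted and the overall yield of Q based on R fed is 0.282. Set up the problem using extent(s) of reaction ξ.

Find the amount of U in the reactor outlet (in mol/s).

42.6 mol/s

Yield of Q: 2ξ₁ / 583 = 0.282 → ξ₁ = 82.2 mol/s.
Conversion of R: 1ξ₁ + 2ξ₂ = 0.287 × 583 = 167.3 → ξ₂ = 42.56 mol/s.
Outlet amounts (n = n₀ + Σ ν·ξ):
  R: 583 − 1(82.2) − 2(42.56) = 415.7
  Q: 0 + 2(82.2) = 164.4
  U: 0 + 1(42.56) = 42.56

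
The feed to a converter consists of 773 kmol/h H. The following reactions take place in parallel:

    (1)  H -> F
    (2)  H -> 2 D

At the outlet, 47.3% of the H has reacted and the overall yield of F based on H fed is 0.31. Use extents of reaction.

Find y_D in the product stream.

0.28

Yield of F: 1ξ₁ / 773 = 0.31 → ξ₁ = 239.6 kmol/h.
Conversion of H: 1ξ₁ + 1ξ₂ = 0.473 × 773 = 365.6 → ξ₂ = 126 kmol/h.
Outlet amounts (n = n₀ + Σ ν·ξ):
  H: 773 − 1(239.6) − 1(126) = 407.4
  F: 0 + 1(239.6) = 239.6
  D: 0 + 2(126) = 252
Total out = 899 kmol/h; y_D = 252 / 899 = 0.2803.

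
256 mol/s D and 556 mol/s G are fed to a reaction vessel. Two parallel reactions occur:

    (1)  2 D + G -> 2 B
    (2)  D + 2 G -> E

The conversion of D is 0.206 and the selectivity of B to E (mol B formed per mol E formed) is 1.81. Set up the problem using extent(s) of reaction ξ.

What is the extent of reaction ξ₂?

ξ₂ = 18.8 mol/s

Conversion of D: D consumed = 0.206 × 256 = 52.74 mol/s = 2ξ₁ + 1ξ₂.
Selectivity: 2ξ₁ / (1ξ₂) = 1.81 → ξ₁ = 0.905 ξ₂.
Substitute: (2·0.905 + 1) ξ₂ = 52.74 → ξ₂ = 18.77 mol/s, ξ₁ = 16.98 mol/s.
Outlet amounts (n = n₀ + Σ ν·ξ):
  D: 256 − 2(16.98) − 1(18.77) = 203.3
  G: 556 − 1(16.98) − 2(18.77) = 501.5
  B: 0 + 2(16.98) = 33.97
  E: 0 + 1(18.77) = 18.77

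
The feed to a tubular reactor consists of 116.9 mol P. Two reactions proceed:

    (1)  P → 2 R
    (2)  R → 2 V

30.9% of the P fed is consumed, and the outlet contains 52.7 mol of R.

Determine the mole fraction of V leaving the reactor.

0.227

Conversion of P: P consumed = 1ξ₁ = 0.309 × 116.9 → ξ₁ = 36.12 mol.
R balance: n_R = 0 + 2ξ₁ − 1ξ₂ = 52.7 → ξ₂ = (2·36.12 − 52.7)/1 = 19.54 mol.
Outlet amounts (n = n₀ + Σ ν·ξ):
  P: 116.9 − 1(36.12) = 80.78
  R: 0 + 2(36.12) − 1(19.54) = 52.7
  V: 0 + 2(19.54) = 39.09
Total out = 172.6 mol; y_V = 39.09 / 172.6 = 0.2265.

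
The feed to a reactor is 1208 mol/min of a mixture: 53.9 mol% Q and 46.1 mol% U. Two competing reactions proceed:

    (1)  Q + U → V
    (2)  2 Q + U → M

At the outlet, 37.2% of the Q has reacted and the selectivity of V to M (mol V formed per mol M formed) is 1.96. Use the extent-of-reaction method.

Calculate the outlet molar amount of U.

376 mol/min

Conversion of Q: Q consumed = 0.372 × 651.1 = 242.2 mol/min = 1ξ₁ + 2ξ₂.
Selectivity: 1ξ₁ / (1ξ₂) = 1.96 → ξ₁ = 1.96 ξ₂.
Substitute: (1·1.96 + 2) ξ₂ = 242.2 → ξ₂ = 61.17 mol/min, ξ₁ = 119.9 mol/min.
Outlet amounts (n = n₀ + Σ ν·ξ):
  Q: 651.1 − 1(119.9) − 2(61.17) = 408.9
  U: 556.9 − 1(119.9) − 1(61.17) = 375.8
  V: 0 + 1(119.9) = 119.9
  M: 0 + 1(61.17) = 61.17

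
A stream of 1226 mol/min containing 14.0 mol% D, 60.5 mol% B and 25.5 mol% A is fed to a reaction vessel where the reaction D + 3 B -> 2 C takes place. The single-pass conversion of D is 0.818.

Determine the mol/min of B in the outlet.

D reacted = 0.818 × 171.6 = 140.4 mol/min; ν_D = −1, so ξ = 140.4/1 = 140.4 mol/min.
Outlet amounts (n = n₀ + ν ξ):
  D: 171.6 − 1(140.4) = 31.24
  B: 741.7 − 3(140.4) = 320.5
  C: 0 + 2(140.4) = 280.8
  A: 312.6 (inert)

321 mol/min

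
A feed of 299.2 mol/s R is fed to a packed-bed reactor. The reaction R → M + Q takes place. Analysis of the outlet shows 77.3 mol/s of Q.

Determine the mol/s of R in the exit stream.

222 mol/s

For Q: n = n₀ + 1ξ → 77.3 = 0 + 1ξ, giving ξ = 77.3 mol/s.
Outlet amounts (n = n₀ + ν ξ):
  R: 299.2 − 1(77.3) = 221.9
  M: 0 + 1(77.3) = 77.3
  Q: 0 + 1(77.3) = 77.3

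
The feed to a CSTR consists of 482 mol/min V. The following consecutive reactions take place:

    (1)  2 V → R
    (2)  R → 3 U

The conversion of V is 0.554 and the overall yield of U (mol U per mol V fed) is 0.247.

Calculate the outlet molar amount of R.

Conversion of V: V consumed = 2ξ₁ = 0.554 × 482 → ξ₁ = 133.5 mol/min.
Yield of U: 3ξ₂ / 482 = 0.247 → ξ₂ = 39.68 mol/min.
Outlet amounts (n = n₀ + Σ ν·ξ):
  V: 482 − 2(133.5) = 215
  R: 0 + 1(133.5) − 1(39.68) = 93.83
  U: 0 + 3(39.68) = 119.1

93.8 mol/min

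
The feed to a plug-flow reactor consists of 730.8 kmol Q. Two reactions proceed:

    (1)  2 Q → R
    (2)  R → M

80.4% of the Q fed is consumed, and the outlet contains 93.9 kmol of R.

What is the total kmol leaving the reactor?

Conversion of Q: Q consumed = 2ξ₁ = 0.804 × 730.8 → ξ₁ = 293.8 kmol.
R balance: n_R = 0 + 1ξ₁ − 1ξ₂ = 93.9 → ξ₂ = (1·293.8 − 93.9)/1 = 199.9 kmol.
Outlet amounts (n = n₀ + Σ ν·ξ):
  Q: 730.8 − 2(293.8) = 143.2
  R: 0 + 1(293.8) − 1(199.9) = 93.9
  M: 0 + 1(199.9) = 199.9
Total out = 143.2 + 93.9 + 199.9 = 437 kmol.

437 kmol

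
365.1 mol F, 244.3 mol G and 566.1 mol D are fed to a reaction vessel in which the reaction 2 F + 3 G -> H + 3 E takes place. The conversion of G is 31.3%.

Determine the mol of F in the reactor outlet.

314 mol

G reacted = 0.313 × 244.3 = 76.47 mol; ν_G = −3, so ξ = 76.47/3 = 25.49 mol.
Outlet amounts (n = n₀ + ν ξ):
  F: 365.1 − 2(25.49) = 314.1
  G: 244.3 − 3(25.49) = 167.8
  H: 0 + 1(25.49) = 25.49
  E: 0 + 3(25.49) = 76.47
  D: 566.1 (inert)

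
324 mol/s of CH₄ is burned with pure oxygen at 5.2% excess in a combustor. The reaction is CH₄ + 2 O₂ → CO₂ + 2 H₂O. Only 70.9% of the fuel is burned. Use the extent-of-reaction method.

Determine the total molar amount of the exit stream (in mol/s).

Stoichiometric O₂ = 2 × 324 = 648 mol/s; O₂ fed = 648 × 1.052 = 681.7 mol/s.
Fuel reacted = 0.709 × 324 → ξ = 229.7 mol/s.
Outlet (n = n₀ + ν ξ):
  CH₄: 324 − 1(229.7) = 94.28
  O₂: 681.7 − 2(229.7) = 222.3
  CO₂: 0 + 1(229.7) = 229.7
  H₂O: 0 + 2(229.7) = 459.4
Total out = 94.28 + 222.3 + 229.7 + 459.4 = 1006 mol/s.

1010 mol/s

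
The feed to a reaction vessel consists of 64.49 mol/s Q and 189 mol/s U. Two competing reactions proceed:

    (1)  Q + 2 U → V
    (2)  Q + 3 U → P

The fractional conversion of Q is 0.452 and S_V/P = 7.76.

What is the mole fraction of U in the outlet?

0.664

Conversion of Q: Q consumed = 0.452 × 64.49 = 29.15 mol/s = 1ξ₁ + 1ξ₂.
Selectivity: 1ξ₁ / (1ξ₂) = 7.76 → ξ₁ = 7.76 ξ₂.
Substitute: (1·7.76 + 1) ξ₂ = 29.15 → ξ₂ = 3.328 mol/s, ξ₁ = 25.82 mol/s.
Outlet amounts (n = n₀ + Σ ν·ξ):
  Q: 64.49 − 1(25.82) − 1(3.328) = 35.34
  U: 189 − 2(25.82) − 3(3.328) = 127.4
  V: 0 + 1(25.82) = 25.82
  P: 0 + 1(3.328) = 3.328
Total out = 191.9 mol/s; y_U = 127.4 / 191.9 = 0.6639.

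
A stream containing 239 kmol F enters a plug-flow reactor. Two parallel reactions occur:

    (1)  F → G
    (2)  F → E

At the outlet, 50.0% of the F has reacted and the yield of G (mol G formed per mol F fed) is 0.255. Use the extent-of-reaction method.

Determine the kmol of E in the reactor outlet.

58.6 kmol

Yield of G: 1ξ₁ / 239 = 0.255 → ξ₁ = 60.95 kmol.
Conversion of F: 1ξ₁ + 1ξ₂ = 0.5 × 239 = 119.5 → ξ₂ = 58.55 kmol.
Outlet amounts (n = n₀ + Σ ν·ξ):
  F: 239 − 1(60.95) − 1(58.55) = 119.5
  G: 0 + 1(60.95) = 60.95
  E: 0 + 1(58.55) = 58.55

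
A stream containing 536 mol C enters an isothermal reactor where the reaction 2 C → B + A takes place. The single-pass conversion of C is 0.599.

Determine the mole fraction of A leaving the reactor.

0.299

C reacted = 0.599 × 536 = 321.1 mol; ν_C = −2, so ξ = 321.1/2 = 160.5 mol.
Outlet amounts (n = n₀ + ν ξ):
  C: 536 − 2(160.5) = 214.9
  B: 0 + 1(160.5) = 160.5
  A: 0 + 1(160.5) = 160.5
Total out = 536 mol; y_A = 160.5 / 536 = 0.2995.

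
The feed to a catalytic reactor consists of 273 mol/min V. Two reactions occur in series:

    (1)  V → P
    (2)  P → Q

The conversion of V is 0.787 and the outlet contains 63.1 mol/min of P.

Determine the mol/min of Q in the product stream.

152 mol/min

Conversion of V: V consumed = 1ξ₁ = 0.787 × 273 → ξ₁ = 214.9 mol/min.
P balance: n_P = 0 + 1ξ₁ − 1ξ₂ = 63.1 → ξ₂ = (1·214.9 − 63.1)/1 = 151.8 mol/min.
Outlet amounts (n = n₀ + Σ ν·ξ):
  V: 273 − 1(214.9) = 58.15
  P: 0 + 1(214.9) − 1(151.8) = 63.1
  Q: 0 + 1(151.8) = 151.8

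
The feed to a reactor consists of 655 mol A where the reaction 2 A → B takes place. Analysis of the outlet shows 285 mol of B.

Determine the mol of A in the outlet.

For B: n = n₀ + 1ξ → 285 = 0 + 1ξ, giving ξ = 285 mol.
Outlet amounts (n = n₀ + ν ξ):
  A: 655 − 2(285) = 85
  B: 0 + 1(285) = 285

85 mol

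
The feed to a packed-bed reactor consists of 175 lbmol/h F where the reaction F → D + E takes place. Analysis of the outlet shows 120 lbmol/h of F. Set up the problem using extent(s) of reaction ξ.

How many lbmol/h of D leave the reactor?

55 lbmol/h

For F: n = n₀ − 1ξ → 120 = 175 − 1ξ, giving ξ = 55 lbmol/h.
Outlet amounts (n = n₀ + ν ξ):
  F: 175 − 1(55) = 120
  D: 0 + 1(55) = 55
  E: 0 + 1(55) = 55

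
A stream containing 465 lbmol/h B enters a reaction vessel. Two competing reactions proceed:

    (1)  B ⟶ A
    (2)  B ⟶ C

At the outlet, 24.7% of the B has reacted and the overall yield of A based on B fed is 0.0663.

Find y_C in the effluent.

Yield of A: 1ξ₁ / 465 = 0.0663 → ξ₁ = 30.83 lbmol/h.
Conversion of B: 1ξ₁ + 1ξ₂ = 0.247 × 465 = 114.9 → ξ₂ = 84.03 lbmol/h.
Outlet amounts (n = n₀ + Σ ν·ξ):
  B: 465 − 1(30.83) − 1(84.03) = 350.1
  A: 0 + 1(30.83) = 30.83
  C: 0 + 1(84.03) = 84.03
Total out = 465 lbmol/h; y_C = 84.03 / 465 = 0.1807.

0.181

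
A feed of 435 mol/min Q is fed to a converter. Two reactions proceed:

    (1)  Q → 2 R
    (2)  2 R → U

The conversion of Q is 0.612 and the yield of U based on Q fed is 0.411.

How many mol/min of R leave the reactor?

Conversion of Q: Q consumed = 1ξ₁ = 0.612 × 435 → ξ₁ = 266.2 mol/min.
Yield of U: 1ξ₂ / 435 = 0.411 → ξ₂ = 178.8 mol/min.
Outlet amounts (n = n₀ + Σ ν·ξ):
  Q: 435 − 1(266.2) = 168.8
  R: 0 + 2(266.2) − 2(178.8) = 174.9
  U: 0 + 1(178.8) = 178.8

175 mol/min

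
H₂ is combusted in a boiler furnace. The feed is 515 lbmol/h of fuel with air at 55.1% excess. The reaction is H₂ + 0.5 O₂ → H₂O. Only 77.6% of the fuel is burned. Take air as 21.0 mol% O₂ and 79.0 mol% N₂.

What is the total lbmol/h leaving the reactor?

Stoichiometric O₂ = 0.5 × 515 = 257.5 lbmol/h; O₂ fed = 257.5 × 1.551 = 399.4 lbmol/h.
N₂ fed = 399.4 × 79/21 = 1502 lbmol/h.
Fuel reacted = 0.776 × 515 → ξ = 399.6 lbmol/h.
Outlet (n = n₀ + ν ξ):
  H₂: 515 − 1(399.6) = 115.4
  O₂: 399.4 − 0.5(399.6) = 199.6
  N₂: 1502 (inert)
  H₂O: 0 + 1(399.6) = 399.6
Total out = 115.4 + 199.6 + 1502 + 399.6 = 2217 lbmol/h.

2220 lbmol/h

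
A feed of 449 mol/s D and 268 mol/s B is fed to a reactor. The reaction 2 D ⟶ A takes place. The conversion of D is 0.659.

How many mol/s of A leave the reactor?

148 mol/s

D reacted = 0.659 × 449 = 295.9 mol/s; ν_D = −2, so ξ = 295.9/2 = 147.9 mol/s.
Outlet amounts (n = n₀ + ν ξ):
  D: 449 − 2(147.9) = 153.1
  A: 0 + 1(147.9) = 147.9
  B: 268 (inert)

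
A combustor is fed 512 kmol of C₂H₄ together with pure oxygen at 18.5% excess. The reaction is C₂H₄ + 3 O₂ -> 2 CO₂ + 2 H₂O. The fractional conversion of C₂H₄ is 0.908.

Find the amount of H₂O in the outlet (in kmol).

Stoichiometric O₂ = 3 × 512 = 1536 kmol; O₂ fed = 1536 × 1.185 = 1820 kmol.
Fuel reacted = 0.908 × 512 → ξ = 464.9 kmol.
Outlet (n = n₀ + ν ξ):
  C₂H₄: 512 − 1(464.9) = 47.1
  O₂: 1820 − 3(464.9) = 425.5
  CO₂: 0 + 2(464.9) = 929.8
  H₂O: 0 + 2(464.9) = 929.8

930 kmol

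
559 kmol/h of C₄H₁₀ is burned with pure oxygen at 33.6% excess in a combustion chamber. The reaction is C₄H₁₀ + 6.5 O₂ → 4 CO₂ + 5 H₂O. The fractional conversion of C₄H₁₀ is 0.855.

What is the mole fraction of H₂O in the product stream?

0.39

Stoichiometric O₂ = 6.5 × 559 = 3634 kmol/h; O₂ fed = 3634 × 1.336 = 4854 kmol/h.
Fuel reacted = 0.855 × 559 → ξ = 477.9 kmol/h.
Outlet (n = n₀ + ν ξ):
  C₄H₁₀: 559 − 1(477.9) = 81.06
  O₂: 4854 − 6.5(477.9) = 1748
  CO₂: 0 + 4(477.9) = 1912
  H₂O: 0 + 5(477.9) = 2390
Total out = 6130 kmol/h; y_H₂O = 2390 / 6130 = 0.3898.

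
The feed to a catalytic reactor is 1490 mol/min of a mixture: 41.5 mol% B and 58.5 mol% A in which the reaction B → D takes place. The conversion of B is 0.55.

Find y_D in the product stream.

0.228

B reacted = 0.55 × 618.4 = 340.1 mol/min; ν_B = −1, so ξ = 340.1/1 = 340.1 mol/min.
Outlet amounts (n = n₀ + ν ξ):
  B: 618.4 − 1(340.1) = 278.3
  D: 0 + 1(340.1) = 340.1
  A: 871.6 (inert)
Total out = 1490 mol/min; y_D = 340.1 / 1490 = 0.2283.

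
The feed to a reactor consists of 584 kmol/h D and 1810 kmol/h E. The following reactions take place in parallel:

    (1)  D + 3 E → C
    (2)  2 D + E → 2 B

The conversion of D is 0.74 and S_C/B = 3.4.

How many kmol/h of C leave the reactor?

334 kmol/h

Conversion of D: D consumed = 0.74 × 584 = 432.2 kmol/h = 1ξ₁ + 2ξ₂.
Selectivity: 1ξ₁ / (2ξ₂) = 3.4 → ξ₁ = 6.8 ξ₂.
Substitute: (1·6.8 + 2) ξ₂ = 432.2 → ξ₂ = 49.11 kmol/h, ξ₁ = 333.9 kmol/h.
Outlet amounts (n = n₀ + Σ ν·ξ):
  D: 584 − 1(333.9) − 2(49.11) = 151.8
  E: 1810 − 3(333.9) − 1(49.11) = 759.1
  C: 0 + 1(333.9) = 333.9
  B: 0 + 2(49.11) = 98.22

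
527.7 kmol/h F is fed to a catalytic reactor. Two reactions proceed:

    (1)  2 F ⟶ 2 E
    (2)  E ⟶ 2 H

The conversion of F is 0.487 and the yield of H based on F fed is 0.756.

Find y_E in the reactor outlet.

Conversion of F: F consumed = 2ξ₁ = 0.487 × 527.7 → ξ₁ = 128.5 kmol/h.
Yield of H: 2ξ₂ / 527.7 = 0.756 → ξ₂ = 199.5 kmol/h.
Outlet amounts (n = n₀ + Σ ν·ξ):
  F: 527.7 − 2(128.5) = 270.7
  E: 0 + 2(128.5) − 1(199.5) = 57.52
  H: 0 + 2(199.5) = 398.9
Total out = 727.2 kmol/h; y_E = 57.52 / 727.2 = 0.0791.

0.0791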